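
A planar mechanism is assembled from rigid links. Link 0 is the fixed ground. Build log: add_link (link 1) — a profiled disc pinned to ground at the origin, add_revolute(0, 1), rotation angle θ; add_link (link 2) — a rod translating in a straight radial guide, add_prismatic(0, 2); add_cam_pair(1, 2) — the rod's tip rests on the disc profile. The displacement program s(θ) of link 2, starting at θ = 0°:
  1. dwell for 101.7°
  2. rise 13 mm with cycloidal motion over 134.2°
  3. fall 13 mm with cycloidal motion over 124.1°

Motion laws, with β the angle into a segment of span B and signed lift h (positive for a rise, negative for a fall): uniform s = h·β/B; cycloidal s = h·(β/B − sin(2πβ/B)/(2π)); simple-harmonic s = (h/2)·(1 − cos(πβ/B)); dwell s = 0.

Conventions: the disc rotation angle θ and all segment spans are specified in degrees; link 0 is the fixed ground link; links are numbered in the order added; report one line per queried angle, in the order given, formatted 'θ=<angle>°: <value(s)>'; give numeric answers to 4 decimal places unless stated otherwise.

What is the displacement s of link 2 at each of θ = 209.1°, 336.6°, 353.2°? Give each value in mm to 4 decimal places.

seg 1 [0°–101.7°] dwell: s stays 0.0000
seg 2 [101.7°–235.9°] cycloidal, h=13: θ=209.1° here. β=107.4, B=134.2. 13·(0.8003 − sin(2π·0.8003)/(2π)) = 12.3704 → s = 12.3704
seg 2 [101.7°–235.9°] cycloidal, h=13: full span → s += 13 → s = 13.0000
seg 3 [235.9°–360°] cycloidal, h=-13: θ=336.6° here. β=100.7, B=124.1. -13·(0.8114 − sin(2π·0.8114)/(2π)) = -12.4655 → s = 0.5345
seg 3 [235.9°–360°] cycloidal, h=-13: θ=353.2° here. β=117.3, B=124.1. -13·(0.9452 − sin(2π·0.9452)/(2π)) = -12.9860 → s = 0.0140

θ=209.1°: 12.3704
θ=336.6°: 0.5345
θ=353.2°: 0.0140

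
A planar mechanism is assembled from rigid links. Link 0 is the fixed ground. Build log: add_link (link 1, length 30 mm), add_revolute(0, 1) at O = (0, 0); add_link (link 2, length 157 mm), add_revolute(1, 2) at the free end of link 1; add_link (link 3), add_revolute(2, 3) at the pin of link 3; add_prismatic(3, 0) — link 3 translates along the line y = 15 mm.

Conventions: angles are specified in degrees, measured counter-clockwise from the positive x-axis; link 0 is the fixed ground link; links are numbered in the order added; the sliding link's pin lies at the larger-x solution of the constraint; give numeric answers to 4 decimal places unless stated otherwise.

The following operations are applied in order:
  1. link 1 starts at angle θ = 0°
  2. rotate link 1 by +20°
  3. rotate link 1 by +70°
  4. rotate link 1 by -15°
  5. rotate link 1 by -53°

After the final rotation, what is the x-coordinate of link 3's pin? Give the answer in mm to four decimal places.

geometry: r = 30 mm, L = 157 mm, e = 15 mm; θ starts at 0°
rotate link 1 by +20°: θ ← 0° +20° = 20°
rotate link 1 by +70°: θ ← 20° +70° = 90°
rotate link 1 by -15°: θ ← 90° -15° = 75°
rotate link 1 by -53°: θ ← 75° -53° = 22°
crank pin P = (r cos θ, r sin θ) = (27.815516, 11.238198)
h = r sin θ − e = 11.238198 − 15 = -3.761802
x = r cos θ + √(L² − h²) = 27.815516 + 156.954926 = 184.770442

184.7704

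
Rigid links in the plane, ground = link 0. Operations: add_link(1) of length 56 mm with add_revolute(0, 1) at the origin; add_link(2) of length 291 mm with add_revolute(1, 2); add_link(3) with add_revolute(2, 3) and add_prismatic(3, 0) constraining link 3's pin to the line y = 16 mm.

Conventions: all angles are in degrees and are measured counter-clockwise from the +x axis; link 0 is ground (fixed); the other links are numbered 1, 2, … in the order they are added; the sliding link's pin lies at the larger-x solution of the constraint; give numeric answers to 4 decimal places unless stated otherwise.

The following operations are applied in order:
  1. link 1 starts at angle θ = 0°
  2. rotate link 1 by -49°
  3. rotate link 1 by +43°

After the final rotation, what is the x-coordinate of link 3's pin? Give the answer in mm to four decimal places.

geometry: r = 56 mm, L = 291 mm, e = 16 mm; θ starts at 0°
rotate link 1 by -49°: θ ← 0° -49° = -49°
rotate link 1 by +43°: θ ← -49° +43° = -6°
crank pin P = (r cos θ, r sin θ) = (55.693226, -5.853594)
h = r sin θ − e = -5.853594 − 16 = -21.853594
x = r cos θ + √(L² − h²) = 55.693226 + 290.178256 = 345.871482

345.8715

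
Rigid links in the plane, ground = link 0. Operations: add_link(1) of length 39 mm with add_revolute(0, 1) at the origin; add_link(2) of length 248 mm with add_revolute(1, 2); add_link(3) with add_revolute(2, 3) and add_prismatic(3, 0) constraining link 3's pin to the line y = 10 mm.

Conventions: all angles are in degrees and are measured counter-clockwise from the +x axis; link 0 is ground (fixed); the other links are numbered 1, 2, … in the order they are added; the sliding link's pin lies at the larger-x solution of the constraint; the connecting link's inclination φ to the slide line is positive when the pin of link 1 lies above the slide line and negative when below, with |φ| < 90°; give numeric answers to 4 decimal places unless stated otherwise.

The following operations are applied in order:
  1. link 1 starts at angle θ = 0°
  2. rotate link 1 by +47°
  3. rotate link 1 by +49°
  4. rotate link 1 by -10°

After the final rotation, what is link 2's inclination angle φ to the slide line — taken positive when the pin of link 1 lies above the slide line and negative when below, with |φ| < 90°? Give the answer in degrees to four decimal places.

geometry: r = 39 mm, L = 248 mm, e = 10 mm; θ starts at 0°
rotate link 1 by +47°: θ ← 0° +47° = 47°
rotate link 1 by +49°: θ ← 47° +49° = 96°
rotate link 1 by -10°: θ ← 96° -10° = 86°
h = r sin θ − e = 38.904998 − 10 = 28.904998
sin φ = h / L = 28.904998 / 248 = 0.11655241
φ = arcsin(0.11655241) = 6.693174°

6.6932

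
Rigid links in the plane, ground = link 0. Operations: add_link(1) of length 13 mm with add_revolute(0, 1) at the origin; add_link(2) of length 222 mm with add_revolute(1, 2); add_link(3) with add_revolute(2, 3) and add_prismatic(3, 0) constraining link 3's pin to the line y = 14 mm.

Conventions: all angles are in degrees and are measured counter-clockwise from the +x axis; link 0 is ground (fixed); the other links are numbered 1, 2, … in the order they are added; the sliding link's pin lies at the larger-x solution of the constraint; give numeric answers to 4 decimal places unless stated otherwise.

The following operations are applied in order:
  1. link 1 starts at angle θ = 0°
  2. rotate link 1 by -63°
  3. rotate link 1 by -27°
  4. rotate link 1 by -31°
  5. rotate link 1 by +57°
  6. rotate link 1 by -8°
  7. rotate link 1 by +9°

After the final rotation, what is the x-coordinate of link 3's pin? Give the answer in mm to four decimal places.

geometry: r = 13 mm, L = 222 mm, e = 14 mm; θ starts at 0°
rotate link 1 by -63°: θ ← 0° -63° = -63°
rotate link 1 by -27°: θ ← -63° -27° = -90°
rotate link 1 by -31°: θ ← -90° -31° = -121°
rotate link 1 by +57°: θ ← -121° +57° = -64°
rotate link 1 by -8°: θ ← -64° -8° = -72°
rotate link 1 by +9°: θ ← -72° +9° = -63°
crank pin P = (r cos θ, r sin θ) = (5.901876, -11.583085)
h = r sin θ − e = -11.583085 − 14 = -25.583085
x = r cos θ + √(L² − h²) = 5.901876 + 220.520987 = 226.422864

226.4229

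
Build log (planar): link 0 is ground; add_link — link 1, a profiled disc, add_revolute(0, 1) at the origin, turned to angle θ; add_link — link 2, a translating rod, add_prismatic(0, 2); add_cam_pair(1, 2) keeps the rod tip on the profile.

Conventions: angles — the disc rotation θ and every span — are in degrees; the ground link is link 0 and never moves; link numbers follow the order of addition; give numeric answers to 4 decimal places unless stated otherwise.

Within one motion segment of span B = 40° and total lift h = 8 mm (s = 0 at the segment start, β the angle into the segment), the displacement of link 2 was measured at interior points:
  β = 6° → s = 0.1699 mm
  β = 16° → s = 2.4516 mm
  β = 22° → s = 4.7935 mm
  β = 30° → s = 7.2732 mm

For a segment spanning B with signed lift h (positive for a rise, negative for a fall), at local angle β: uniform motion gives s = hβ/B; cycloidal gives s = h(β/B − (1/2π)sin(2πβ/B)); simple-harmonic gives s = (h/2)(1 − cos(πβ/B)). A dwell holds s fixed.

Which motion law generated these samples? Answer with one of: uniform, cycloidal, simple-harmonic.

candidates at β/B = r: uniform s = h·r (linear in β); cycloidal s = h·(r − sin(2πr)/(2π)); simple-harmonic s = (h/2)(1 − cos(πr))
β=6°: printed 0.1699 | uniform 1.2000, cycloidal 0.1699, simple-harmonic 0.4360
β=16°: printed 2.4516 | uniform 3.2000, cycloidal 2.4516, simple-harmonic 2.7639
β=22°: printed 4.7935 | uniform 4.4000, cycloidal 4.7935, simple-harmonic 4.6257
β=30°: printed 7.2732 | uniform 6.0000, cycloidal 7.2732, simple-harmonic 6.8284
only one law matches every sample → cycloidal

cycloidal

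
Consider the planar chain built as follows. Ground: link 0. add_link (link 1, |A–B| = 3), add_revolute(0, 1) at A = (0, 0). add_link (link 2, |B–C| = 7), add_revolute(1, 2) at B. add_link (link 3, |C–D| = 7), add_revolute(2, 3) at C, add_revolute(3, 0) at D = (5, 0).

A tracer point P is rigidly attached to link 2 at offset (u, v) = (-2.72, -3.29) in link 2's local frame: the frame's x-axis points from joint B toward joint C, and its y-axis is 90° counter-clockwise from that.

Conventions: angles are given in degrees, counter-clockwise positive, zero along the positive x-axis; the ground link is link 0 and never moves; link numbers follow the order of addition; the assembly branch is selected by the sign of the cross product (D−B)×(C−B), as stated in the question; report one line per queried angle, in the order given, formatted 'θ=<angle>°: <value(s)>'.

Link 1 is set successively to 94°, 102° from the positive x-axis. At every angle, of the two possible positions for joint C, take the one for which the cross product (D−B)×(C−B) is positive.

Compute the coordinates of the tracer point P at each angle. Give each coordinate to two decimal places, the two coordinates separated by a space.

A=(0,0), D=(5.00,0)
θ=94°: B = A + 3.00·(cos94°, sin94°) = (-0.2093, 2.9927)
θ=94°: |BD| = 6.0077
θ=94°: circle(B,7.00) ∩ circle(D,7.00): a=3.0039, h=6.3227
θ=94°:   candidates: C₊=(5.5450,6.9788) cross=37.985; C₋=(-0.7542,-3.9861) cross=-37.985
θ=94°:   branch + wants cross > 0 → take C=(5.5450,6.9788) (cross=37.985)
θ=94°: ex = (C−B)/|BC| = (0.8220,0.5694); ey = (-0.5694,0.8220)
θ=94°: P = B + -2.72·ex + -3.29·ey = (-0.5718,-1.2607)
θ=102°: B = A + 3.00·(cos102°, sin102°) = (-0.6237, 2.9344)
θ=102°: |BD| = 6.3433
θ=102°: circle(B,7.00) ∩ circle(D,7.00): a=3.1716, h=6.2402
θ=102°:   candidates: C₊=(5.0749,6.9996) cross=39.584; C₋=(-0.6986,-4.0652) cross=-39.584
θ=102°:   branch + wants cross > 0 → take C=(5.0749,6.9996) (cross=39.584)
θ=102°: ex = (C−B)/|BC| = (0.8141,0.5807); ey = (-0.5807,0.8141)
θ=102°: P = B + -2.72·ex + -3.29·ey = (-0.9274,-1.3235)

θ=94°: -0.57 -1.26
θ=102°: -0.93 -1.32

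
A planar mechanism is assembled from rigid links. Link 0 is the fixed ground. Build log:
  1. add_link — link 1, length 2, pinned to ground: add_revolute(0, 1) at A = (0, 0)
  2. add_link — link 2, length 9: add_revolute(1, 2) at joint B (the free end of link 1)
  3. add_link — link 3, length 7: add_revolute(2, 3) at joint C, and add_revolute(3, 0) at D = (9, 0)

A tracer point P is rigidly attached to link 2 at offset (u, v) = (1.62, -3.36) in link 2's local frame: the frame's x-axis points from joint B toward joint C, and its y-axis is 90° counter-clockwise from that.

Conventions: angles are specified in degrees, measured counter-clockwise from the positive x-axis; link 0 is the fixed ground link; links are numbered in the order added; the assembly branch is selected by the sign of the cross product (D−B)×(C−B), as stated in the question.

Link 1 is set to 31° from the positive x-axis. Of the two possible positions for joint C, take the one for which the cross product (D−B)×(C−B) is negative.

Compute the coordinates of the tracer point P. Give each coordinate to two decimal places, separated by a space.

A=(0,0), D=(9.00,0)
B = A + 2.00·(cos31°, sin31°) = (1.7143, 1.0301)
|BD| = 7.3581
circle(B,9.00) ∩ circle(D,7.00): a=5.8535, h=6.8364
  candidates: C₊=(8.4673,6.9797) cross=50.303; C₋=(6.5532,-6.5584) cross=-50.303
  branch - wants cross < 0 → take C=(6.5532,-6.5584) (cross=-50.303)
ex = (C−B)/|BC| = (0.5377,-0.8432); ey = (0.8432,0.5377)
P = B + 1.62·ex + -3.36·ey = (-0.2477,-2.1424)

-0.25 -2.14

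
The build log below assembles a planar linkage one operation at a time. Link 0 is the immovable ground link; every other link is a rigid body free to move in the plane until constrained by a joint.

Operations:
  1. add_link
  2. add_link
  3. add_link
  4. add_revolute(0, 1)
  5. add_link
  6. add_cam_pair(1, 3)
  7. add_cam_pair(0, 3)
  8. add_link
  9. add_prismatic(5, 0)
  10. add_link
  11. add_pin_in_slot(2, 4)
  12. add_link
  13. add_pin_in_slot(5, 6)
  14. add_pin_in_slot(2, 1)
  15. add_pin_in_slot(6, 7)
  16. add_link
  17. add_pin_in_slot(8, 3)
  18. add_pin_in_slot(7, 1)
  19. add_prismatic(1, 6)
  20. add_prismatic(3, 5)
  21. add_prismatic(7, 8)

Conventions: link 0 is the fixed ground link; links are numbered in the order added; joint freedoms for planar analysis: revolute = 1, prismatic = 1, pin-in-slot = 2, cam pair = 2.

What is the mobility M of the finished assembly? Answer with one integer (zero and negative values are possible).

ground; <1,0,0>
#1 <2,0,0>
#2 <3,0,0>
#3 <4,0,0>
R:0↔1 J1 <4,1,0>
#4 <5,1,0>
C:1↔3 J2 <5,1,1>
C:0↔3 J2 <5,1,2>
#5 <6,1,2>
P:5↔0 J1 <6,2,2>
#6 <7,2,2>
PS:2↔4 J2 <7,2,3>
#7 <8,2,3>
PS:5↔6 J2 <8,2,4>
PS:2↔1 J2 <8,2,5>
PS:6↔7 J2 <8,2,6>
#8 <9,2,6>
PS:8↔3 J2 <9,2,7>
PS:7↔1 J2 <9,2,8>
P:1↔6 J1 <9,3,8>
P:3↔5 J1 <9,4,8>
P:7↔8 J1 <9,5,8>
3×8 − 2×5 − 1×8 = 6

M = 6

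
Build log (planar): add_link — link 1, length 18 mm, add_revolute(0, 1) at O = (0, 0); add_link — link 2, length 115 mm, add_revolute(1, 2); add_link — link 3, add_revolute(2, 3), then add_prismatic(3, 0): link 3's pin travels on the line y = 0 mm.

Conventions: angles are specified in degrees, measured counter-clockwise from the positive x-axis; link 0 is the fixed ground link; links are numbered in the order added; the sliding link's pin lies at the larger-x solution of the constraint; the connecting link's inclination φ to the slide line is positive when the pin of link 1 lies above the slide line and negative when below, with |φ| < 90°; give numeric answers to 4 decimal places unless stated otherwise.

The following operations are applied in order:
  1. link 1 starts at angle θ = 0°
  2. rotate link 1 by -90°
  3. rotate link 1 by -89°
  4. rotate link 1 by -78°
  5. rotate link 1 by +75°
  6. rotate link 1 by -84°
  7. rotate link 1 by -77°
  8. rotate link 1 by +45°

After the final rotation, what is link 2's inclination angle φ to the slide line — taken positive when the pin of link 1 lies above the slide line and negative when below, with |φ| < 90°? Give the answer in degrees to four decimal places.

geometry: r = 18 mm, L = 115 mm, e = 0 mm; θ starts at 0°
rotate link 1 by -90°: θ ← 0° -90° = -90°
rotate link 1 by -89°: θ ← -90° -89° = -179°
rotate link 1 by -78°: θ ← -179° -78° = -257°
rotate link 1 by +75°: θ ← -257° +75° = -182°
rotate link 1 by -84°: θ ← -182° -84° = -266°
rotate link 1 by -77°: θ ← -266° -77° = -343°
rotate link 1 by +45°: θ ← -343° +45° = -298°
h = r sin θ − e = 15.893057 − 0 = 15.893057
sin φ = h / L = 15.893057 / 115 = 0.13820049
φ = arcsin(0.13820049) = 7.943730°

7.9437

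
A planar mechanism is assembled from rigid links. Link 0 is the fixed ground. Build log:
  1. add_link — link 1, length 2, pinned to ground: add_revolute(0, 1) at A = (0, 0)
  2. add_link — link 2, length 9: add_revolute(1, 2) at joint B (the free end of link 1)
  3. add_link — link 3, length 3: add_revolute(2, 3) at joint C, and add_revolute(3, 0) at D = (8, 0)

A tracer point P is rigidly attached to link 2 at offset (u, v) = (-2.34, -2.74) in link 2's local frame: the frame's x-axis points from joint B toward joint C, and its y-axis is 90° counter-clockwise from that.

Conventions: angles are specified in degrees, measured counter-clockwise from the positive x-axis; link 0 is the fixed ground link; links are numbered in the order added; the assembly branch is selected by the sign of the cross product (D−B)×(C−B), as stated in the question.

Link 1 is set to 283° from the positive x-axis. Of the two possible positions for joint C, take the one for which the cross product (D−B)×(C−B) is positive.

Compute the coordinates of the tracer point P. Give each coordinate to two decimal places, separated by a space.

A=(0,0), D=(8.00,0)
B = A + 2.00·(cos283°, sin283°) = (0.4499, -1.9487)
|BD| = 7.7975
circle(B,9.00) ∩ circle(D,3.00): a=8.5156, h=2.9128
  candidates: C₊=(7.9673,2.9998) cross=22.713; C₋=(9.4232,-2.6409) cross=-22.713
  branch + wants cross > 0 → take C=(7.9673,2.9998) (cross=22.713)
ex = (C−B)/|BC| = (0.8353,0.5498); ey = (-0.5498,0.8353)
P = B + -2.34·ex + -2.74·ey = (0.0019,-5.5240)

0.00 -5.52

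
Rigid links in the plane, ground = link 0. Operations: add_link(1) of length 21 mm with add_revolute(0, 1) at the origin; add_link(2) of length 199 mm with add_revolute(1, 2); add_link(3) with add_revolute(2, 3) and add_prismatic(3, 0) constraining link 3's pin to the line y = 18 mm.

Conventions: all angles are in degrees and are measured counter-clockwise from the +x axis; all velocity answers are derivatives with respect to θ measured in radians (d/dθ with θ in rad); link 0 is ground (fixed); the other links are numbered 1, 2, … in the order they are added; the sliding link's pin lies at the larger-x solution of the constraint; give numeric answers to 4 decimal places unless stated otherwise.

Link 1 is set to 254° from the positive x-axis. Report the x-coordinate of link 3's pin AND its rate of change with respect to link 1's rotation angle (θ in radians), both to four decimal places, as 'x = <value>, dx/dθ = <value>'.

geometry: r = 21 mm, L = 199 mm, e = 18 mm
crank pin P = (r cos θ, r sin θ) = (-5.788384, -20.186496)
h = r sin θ − e = -20.186496 − 18 = -38.186496
x = r cos θ + √(L² − h²) = -5.788384 + 195.301796 = 189.513412
dx/dθ = −r sin θ − h·r cos θ/√(L² − h²) (θ in radians; h = -38.186496) = 19.054718

x = 189.5134, dx/dθ = 19.0547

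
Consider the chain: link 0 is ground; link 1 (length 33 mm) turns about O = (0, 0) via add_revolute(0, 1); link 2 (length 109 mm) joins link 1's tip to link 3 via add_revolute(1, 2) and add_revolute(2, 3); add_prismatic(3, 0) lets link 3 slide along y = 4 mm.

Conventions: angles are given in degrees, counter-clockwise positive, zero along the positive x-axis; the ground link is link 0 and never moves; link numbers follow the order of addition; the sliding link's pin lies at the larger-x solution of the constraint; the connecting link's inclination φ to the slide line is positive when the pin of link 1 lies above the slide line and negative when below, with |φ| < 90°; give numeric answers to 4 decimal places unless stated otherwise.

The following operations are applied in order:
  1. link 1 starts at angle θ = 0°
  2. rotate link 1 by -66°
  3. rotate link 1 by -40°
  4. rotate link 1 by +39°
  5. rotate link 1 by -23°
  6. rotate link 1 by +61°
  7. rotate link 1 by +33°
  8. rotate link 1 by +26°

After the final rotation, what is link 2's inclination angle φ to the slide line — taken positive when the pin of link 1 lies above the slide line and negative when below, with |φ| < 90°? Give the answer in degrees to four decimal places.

geometry: r = 33 mm, L = 109 mm, e = 4 mm; θ starts at 0°
rotate link 1 by -66°: θ ← 0° -66° = -66°
rotate link 1 by -40°: θ ← -66° -40° = -106°
rotate link 1 by +39°: θ ← -106° +39° = -67°
rotate link 1 by -23°: θ ← -67° -23° = -90°
rotate link 1 by +61°: θ ← -90° +61° = -29°
rotate link 1 by +33°: θ ← -29° +33° = 4°
rotate link 1 by +26°: θ ← 4° +26° = 30°
h = r sin θ − e = 16.500000 − 4 = 12.500000
sin φ = h / L = 12.500000 / 109 = 0.11467890
φ = arcsin(0.11467890) = 6.585105°

6.5851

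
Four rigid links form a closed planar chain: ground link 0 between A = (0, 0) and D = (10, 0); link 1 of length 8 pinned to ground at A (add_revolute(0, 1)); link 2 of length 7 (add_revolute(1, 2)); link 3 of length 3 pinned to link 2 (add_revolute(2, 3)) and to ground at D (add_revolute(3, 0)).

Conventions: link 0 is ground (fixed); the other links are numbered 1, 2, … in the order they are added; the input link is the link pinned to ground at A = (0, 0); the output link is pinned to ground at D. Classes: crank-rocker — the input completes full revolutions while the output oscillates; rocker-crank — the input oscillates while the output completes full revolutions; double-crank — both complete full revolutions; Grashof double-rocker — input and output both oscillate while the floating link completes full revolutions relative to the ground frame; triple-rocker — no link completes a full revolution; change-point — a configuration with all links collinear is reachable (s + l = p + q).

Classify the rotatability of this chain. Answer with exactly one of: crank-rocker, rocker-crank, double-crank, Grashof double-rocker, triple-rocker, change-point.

lengths: ground=10, input=8, coupler=7, output=3
sorted: s=3 (shortest), l=10 (longest), p+q=15
s + l = 13 vs p + q = 15
s + l < p + q (Grashof) with shortest = output link → rocker-crank

rocker-crank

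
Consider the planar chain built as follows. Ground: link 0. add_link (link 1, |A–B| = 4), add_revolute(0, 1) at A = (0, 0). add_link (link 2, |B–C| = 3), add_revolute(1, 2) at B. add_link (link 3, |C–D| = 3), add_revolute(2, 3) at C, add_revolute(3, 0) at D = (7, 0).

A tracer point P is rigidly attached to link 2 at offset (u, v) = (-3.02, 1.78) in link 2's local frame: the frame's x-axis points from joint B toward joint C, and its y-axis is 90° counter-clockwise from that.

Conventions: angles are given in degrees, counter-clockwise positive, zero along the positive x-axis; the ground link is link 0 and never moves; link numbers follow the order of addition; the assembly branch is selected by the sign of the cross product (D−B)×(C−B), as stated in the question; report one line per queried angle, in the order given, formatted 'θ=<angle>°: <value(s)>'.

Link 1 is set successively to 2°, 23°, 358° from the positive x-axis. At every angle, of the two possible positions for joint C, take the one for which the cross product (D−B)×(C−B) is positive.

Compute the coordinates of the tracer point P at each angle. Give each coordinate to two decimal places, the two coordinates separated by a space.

A=(0,0), D=(7.00,0)
θ=2°: B = A + 4.00·(cos2°, sin2°) = (3.9976, 0.1396)
θ=2°: |BD| = 3.0057
θ=2°: circle(B,3.00) ∩ circle(D,3.00): a=1.5028, h=2.5964
θ=2°:   candidates: C₊=(5.6194,2.6634) cross=7.804; C₋=(5.3782,-2.5238) cross=-7.804
θ=2°:   branch + wants cross > 0 → take C=(5.6194,2.6634) (cross=7.804)
θ=2°: ex = (C−B)/|BC| = (0.5406,0.8413); ey = (-0.8413,0.5406)
θ=2°: P = B + -3.02·ex + 1.78·ey = (0.8675,-1.4388)
θ=23°: B = A + 4.00·(cos23°, sin23°) = (3.6820, 1.5629)
θ=23°: |BD| = 3.6677
θ=23°: circle(B,3.00) ∩ circle(D,3.00): a=1.8338, h=2.3743
θ=23°:   candidates: C₊=(6.3528,2.9293) cross=8.708; C₋=(4.3293,-1.3664) cross=-8.708
θ=23°:   branch + wants cross > 0 → take C=(6.3528,2.9293) (cross=8.708)
θ=23°: ex = (C−B)/|BC| = (0.8902,0.4555); ey = (-0.4555,0.8902)
θ=23°: P = B + -3.02·ex + 1.78·ey = (0.1827,1.7720)
θ=358°: B = A + 4.00·(cos358°, sin358°) = (3.9976, -0.1396)
θ=358°: |BD| = 3.0057
θ=358°: circle(B,3.00) ∩ circle(D,3.00): a=1.5028, h=2.5964
θ=358°:   candidates: C₊=(5.3782,2.5238) cross=7.804; C₋=(5.6194,-2.6634) cross=-7.804
θ=358°:   branch + wants cross > 0 → take C=(5.3782,2.5238) (cross=7.804)
θ=358°: ex = (C−B)/|BC| = (0.4602,0.8878); ey = (-0.8878,0.4602)
θ=358°: P = B + -3.02·ex + 1.78·ey = (1.0274,-2.0016)

θ=2°: 0.87 -1.44
θ=23°: 0.18 1.77
θ=358°: 1.03 -2.00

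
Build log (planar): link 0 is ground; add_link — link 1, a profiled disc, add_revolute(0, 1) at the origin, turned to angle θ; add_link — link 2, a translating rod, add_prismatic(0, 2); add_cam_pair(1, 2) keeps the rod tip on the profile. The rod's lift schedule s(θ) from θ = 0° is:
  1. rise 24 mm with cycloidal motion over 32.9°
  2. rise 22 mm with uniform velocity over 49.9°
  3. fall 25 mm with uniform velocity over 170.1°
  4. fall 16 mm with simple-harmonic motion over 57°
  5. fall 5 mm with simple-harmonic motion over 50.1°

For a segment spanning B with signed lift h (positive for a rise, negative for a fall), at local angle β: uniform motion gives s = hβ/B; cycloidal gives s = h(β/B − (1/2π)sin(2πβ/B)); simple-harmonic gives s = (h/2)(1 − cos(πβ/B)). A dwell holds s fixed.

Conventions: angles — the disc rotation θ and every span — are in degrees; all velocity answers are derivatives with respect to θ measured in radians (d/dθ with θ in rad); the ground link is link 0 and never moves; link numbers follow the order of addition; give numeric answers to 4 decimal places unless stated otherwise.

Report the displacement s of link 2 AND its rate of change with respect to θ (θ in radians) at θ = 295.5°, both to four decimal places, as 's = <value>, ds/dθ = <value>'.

seg 1 [0°–32.9°] cycloidal, h=24: full span → s += 24 → s = 24.0000
seg 2 [32.9°–82.8°] uniform, h=22: full span → s += 22 → s = 46.0000
seg 3 [82.8°–252.9°] uniform, h=-25: full span → s += -25 → s = 21.0000
seg 4 [252.9°–309.9°] simple-harmonic, h=-16: θ=295.5° here. β=42.6, B=57. -16/2·(1 − cos(π·0.7474)) = -13.6099 → s = 7.3901
velocity in seg [252.9°–309.9°] (simple-harmonic), θ in radians: β = 42.6° = 0.7435 rad, B = 57° = 0.9948 rad; ds/dθ = (πh/(2B)) sin(πβ/B) = (π·(-16)/(2·0.9948)) sin(π·0.7474) = -18.010824 mm/rad

s = 7.3901, ds/dθ = -18.0108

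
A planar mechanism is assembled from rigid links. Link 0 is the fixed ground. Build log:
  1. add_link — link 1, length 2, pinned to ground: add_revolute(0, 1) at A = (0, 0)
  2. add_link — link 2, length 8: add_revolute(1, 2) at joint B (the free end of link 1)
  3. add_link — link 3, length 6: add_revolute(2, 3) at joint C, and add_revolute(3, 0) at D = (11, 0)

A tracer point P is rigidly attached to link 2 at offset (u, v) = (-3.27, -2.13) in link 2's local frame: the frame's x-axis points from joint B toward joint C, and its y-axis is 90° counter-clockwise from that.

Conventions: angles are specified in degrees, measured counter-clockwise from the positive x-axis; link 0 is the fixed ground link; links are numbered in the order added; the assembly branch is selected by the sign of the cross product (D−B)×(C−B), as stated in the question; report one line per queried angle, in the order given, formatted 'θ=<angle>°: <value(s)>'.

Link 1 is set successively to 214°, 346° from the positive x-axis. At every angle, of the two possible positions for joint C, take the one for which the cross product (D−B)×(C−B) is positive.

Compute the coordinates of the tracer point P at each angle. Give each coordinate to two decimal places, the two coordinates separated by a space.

A=(0,0), D=(11.00,0)
θ=214°: B = A + 2.00·(cos214°, sin214°) = (-1.6581, -1.1184)
θ=214°: |BD| = 12.7074
θ=214°: circle(B,8.00) ∩ circle(D,6.00): a=7.4554, h=2.9012
θ=214°:   candidates: C₊=(5.5131,2.4277) cross=36.866; C₋=(6.0237,-3.3521) cross=-36.866
θ=214°:   branch + wants cross > 0 → take C=(5.5131,2.4277) (cross=36.866)
θ=214°: ex = (C−B)/|BC| = (0.8964,0.4433); ey = (-0.4433,0.8964)
θ=214°: P = B + -3.27·ex + -2.13·ey = (-3.6451,-4.4772)
θ=346°: B = A + 2.00·(cos346°, sin346°) = (1.9406, -0.4838)
θ=346°: |BD| = 9.0723
θ=346°: circle(B,8.00) ∩ circle(D,6.00): a=6.0793, h=5.2002
θ=346°:   candidates: C₊=(7.7339,5.0332) cross=47.178; C₋=(8.2886,-5.3524) cross=-47.178
θ=346°:   branch + wants cross > 0 → take C=(7.7339,5.0332) (cross=47.178)
θ=346°: ex = (C−B)/|BC| = (0.7242,0.6896); ey = (-0.6896,0.7242)
θ=346°: P = B + -3.27·ex + -2.13·ey = (1.0415,-4.2814)

θ=214°: -3.65 -4.48
θ=346°: 1.04 -4.28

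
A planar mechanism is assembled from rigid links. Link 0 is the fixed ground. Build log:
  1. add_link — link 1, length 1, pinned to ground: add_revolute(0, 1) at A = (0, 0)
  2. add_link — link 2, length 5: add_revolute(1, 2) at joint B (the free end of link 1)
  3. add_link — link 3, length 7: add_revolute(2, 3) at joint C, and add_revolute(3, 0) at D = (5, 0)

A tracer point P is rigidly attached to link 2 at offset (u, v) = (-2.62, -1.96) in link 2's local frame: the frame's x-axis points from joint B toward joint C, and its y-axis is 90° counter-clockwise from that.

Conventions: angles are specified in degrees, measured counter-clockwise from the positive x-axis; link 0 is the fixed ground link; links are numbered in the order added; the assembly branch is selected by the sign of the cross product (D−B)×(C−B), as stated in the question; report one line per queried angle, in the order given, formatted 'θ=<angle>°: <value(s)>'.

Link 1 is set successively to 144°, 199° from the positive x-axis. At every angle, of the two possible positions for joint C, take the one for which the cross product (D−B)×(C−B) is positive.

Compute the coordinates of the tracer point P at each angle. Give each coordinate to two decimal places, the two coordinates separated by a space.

A=(0,0), D=(5.00,0)
θ=144°: B = A + 1.00·(cos144°, sin144°) = (-0.8090, 0.5878)
θ=144°: |BD| = 5.8387
θ=144°: circle(B,5.00) ∩ circle(D,7.00): a=0.8641, h=4.9248
θ=144°:   candidates: C₊=(0.5465,5.4005) cross=28.754; C₋=(-0.4451,-4.3990) cross=-28.754
θ=144°:   branch + wants cross > 0 → take C=(0.5465,5.4005) (cross=28.754)
θ=144°: ex = (C−B)/|BC| = (0.2711,0.9626); ey = (-0.9626,0.2711)
θ=144°: P = B + -2.62·ex + -1.96·ey = (0.3673,-2.4654)
θ=199°: B = A + 1.00·(cos199°, sin199°) = (-0.9455, -0.3256)
θ=199°: |BD| = 5.9544
θ=199°: circle(B,5.00) ∩ circle(D,7.00): a=0.9619, h=4.9066
θ=199°:   candidates: C₊=(-0.2533,4.6263) cross=29.216; C₋=(0.2832,-5.1722) cross=-29.216
θ=199°:   branch + wants cross > 0 → take C=(-0.2533,4.6263) (cross=29.216)
θ=199°: ex = (C−B)/|BC| = (0.1384,0.9904); ey = (-0.9904,0.1384)
θ=199°: P = B + -2.62·ex + -1.96·ey = (0.6329,-3.1917)

θ=144°: 0.37 -2.47
θ=199°: 0.63 -3.19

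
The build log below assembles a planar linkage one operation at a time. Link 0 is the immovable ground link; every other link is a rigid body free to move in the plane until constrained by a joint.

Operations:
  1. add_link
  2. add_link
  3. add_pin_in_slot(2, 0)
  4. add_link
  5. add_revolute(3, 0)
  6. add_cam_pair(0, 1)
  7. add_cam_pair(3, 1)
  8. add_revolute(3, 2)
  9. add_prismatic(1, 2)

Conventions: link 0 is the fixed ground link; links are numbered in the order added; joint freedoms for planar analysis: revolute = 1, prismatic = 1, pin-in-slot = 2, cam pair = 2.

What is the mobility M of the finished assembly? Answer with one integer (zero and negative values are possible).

ground; <1,0,0>
#1 <2,0,0>
#2 <3,0,0>
PS:2↔0 J2 <3,0,1>
#3 <4,0,1>
R:3↔0 J1 <4,1,1>
C:0↔1 J2 <4,1,2>
C:3↔1 J2 <4,1,3>
R:3↔2 J1 <4,2,3>
P:1↔2 J1 <4,3,3>
3×3 − 2×3 − 1×3 = 0

M = 0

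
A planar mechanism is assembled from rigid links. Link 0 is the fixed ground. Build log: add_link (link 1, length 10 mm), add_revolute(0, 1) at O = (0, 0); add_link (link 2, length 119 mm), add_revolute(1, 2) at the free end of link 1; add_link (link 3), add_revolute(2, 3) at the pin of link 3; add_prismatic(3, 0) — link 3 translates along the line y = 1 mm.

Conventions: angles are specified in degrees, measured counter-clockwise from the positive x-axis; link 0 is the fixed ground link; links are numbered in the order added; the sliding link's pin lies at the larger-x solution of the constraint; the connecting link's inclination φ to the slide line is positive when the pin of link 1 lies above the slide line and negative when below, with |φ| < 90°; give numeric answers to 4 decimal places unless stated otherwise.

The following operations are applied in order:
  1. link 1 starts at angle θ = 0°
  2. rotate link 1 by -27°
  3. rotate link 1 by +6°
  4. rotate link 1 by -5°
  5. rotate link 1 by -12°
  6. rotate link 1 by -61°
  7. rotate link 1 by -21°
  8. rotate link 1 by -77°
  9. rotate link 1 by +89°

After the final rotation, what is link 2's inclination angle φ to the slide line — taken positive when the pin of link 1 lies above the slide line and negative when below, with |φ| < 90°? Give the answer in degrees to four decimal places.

geometry: r = 10 mm, L = 119 mm, e = 1 mm; θ starts at 0°
rotate link 1 by -27°: θ ← 0° -27° = -27°
rotate link 1 by +6°: θ ← -27° +6° = -21°
rotate link 1 by -5°: θ ← -21° -5° = -26°
rotate link 1 by -12°: θ ← -26° -12° = -38°
rotate link 1 by -61°: θ ← -38° -61° = -99°
rotate link 1 by -21°: θ ← -99° -21° = -120°
rotate link 1 by -77°: θ ← -120° -77° = -197°
rotate link 1 by +89°: θ ← -197° +89° = -108°
h = r sin θ − e = -9.510565 − 1 = -10.510565
sin φ = h / L = -10.510565 / 119 = -0.08832408
φ = arcsin(-0.08832408) = -5.067200°

-5.0672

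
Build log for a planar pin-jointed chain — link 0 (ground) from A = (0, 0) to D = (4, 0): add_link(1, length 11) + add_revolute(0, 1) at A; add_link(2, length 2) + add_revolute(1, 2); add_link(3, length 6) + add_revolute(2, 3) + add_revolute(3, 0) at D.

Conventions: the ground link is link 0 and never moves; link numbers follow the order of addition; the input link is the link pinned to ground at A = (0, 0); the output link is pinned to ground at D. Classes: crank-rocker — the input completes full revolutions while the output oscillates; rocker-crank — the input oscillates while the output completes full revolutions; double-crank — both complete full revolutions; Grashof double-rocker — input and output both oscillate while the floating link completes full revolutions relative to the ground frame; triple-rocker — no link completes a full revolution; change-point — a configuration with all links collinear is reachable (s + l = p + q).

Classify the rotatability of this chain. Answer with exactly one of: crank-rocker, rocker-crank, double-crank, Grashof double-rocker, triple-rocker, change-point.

lengths: ground=4, input=11, coupler=2, output=6
sorted: s=2 (shortest), l=11 (longest), p+q=10
s + l = 13 vs p + q = 10
s + l > p + q → non-Grashof → no link fully rotates → triple-rocker

triple-rocker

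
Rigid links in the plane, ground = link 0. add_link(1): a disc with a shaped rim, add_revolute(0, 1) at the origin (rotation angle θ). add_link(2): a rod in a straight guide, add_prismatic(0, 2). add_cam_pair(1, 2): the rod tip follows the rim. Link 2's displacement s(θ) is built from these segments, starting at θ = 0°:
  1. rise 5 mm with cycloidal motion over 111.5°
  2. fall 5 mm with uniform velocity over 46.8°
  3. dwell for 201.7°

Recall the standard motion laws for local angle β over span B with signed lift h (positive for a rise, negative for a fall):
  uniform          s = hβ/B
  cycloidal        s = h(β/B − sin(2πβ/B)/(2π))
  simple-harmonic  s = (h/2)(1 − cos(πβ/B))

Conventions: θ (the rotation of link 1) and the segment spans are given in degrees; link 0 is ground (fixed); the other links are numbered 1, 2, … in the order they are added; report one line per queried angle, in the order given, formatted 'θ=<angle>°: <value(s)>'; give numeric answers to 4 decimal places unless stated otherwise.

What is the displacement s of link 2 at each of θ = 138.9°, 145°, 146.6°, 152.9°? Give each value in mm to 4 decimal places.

segment 1 (0° to 111.5°, cycloidal, h = 5) is passed completely: s = 0.0000 + (5) = 5.0000
θ = 138.9° falls in segment 2 (111.5° to 158.3°, uniform, h = -5): β = 138.9 − 111.5 = 27.4°, B = 46.8°; Δs = -5·27.4/46.8 = -2.9274; s = 5.0000 − 2.9274 = 2.0726
θ = 145° falls in segment 2 (111.5° to 158.3°, uniform, h = -5): β = 145 − 111.5 = 33.5°, B = 46.8°; Δs = -5·33.5/46.8 = -3.5791; s = 5.0000 − 3.5791 = 1.4209
θ = 146.6° falls in segment 2 (111.5° to 158.3°, uniform, h = -5): β = 146.6 − 111.5 = 35.1°, B = 46.8°; Δs = -5·35.1/46.8 = -3.7500; s = 5.0000 − 3.7500 = 1.2500
θ = 152.9° falls in segment 2 (111.5° to 158.3°, uniform, h = -5): β = 152.9 − 111.5 = 41.4°, B = 46.8°; Δs = -5·41.4/46.8 = -4.4231; s = 5.0000 − 4.4231 = 0.5769

θ=138.9°: 2.0726
θ=145°: 1.4209
θ=146.6°: 1.2500
θ=152.9°: 0.5769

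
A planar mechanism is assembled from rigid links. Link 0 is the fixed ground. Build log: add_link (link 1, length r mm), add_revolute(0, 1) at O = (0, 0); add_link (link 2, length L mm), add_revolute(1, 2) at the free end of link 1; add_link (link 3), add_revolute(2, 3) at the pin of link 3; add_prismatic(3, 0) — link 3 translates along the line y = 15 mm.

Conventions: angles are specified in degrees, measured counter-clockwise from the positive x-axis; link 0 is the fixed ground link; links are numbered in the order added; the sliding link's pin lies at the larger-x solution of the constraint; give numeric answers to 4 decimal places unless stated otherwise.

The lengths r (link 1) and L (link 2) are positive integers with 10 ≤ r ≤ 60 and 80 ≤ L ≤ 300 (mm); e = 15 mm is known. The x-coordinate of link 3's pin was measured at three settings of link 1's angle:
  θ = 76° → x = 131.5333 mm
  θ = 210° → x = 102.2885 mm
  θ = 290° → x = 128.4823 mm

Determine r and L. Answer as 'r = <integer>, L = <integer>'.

constraint per measurement: (x − r cos θ)² + (r sin θ − e)² = L²
subtracting the θ₁ and θ₂ equations cancels the r² and L² terms:
r = (x₁² − x₂²) / (2[(x₁cos θ₁ + e sin θ₁) − (x₂cos θ₂ + e sin θ₂)]) = 24.0000 → r = 24
L² = (x₁ − r cos θ₁)² + (r sin θ₁ − e)² = 15875.9984 → L = 126.0000 → L = 126
check at θ₃=290°: x = 128.4823 (printed 128.4823) ✓

r = 24, L = 126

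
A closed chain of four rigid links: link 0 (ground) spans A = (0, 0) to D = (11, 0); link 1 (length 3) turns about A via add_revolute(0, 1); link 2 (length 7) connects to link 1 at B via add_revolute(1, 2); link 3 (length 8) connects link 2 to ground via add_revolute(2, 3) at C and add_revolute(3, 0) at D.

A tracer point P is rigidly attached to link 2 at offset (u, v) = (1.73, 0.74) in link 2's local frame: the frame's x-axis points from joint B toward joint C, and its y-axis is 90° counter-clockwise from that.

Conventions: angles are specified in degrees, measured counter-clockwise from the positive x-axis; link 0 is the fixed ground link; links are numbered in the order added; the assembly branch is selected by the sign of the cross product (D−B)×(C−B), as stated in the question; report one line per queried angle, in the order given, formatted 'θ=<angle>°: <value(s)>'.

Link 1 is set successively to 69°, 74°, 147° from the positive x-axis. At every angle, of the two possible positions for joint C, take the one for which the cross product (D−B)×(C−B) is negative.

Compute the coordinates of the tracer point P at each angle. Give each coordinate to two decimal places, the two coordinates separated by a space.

A=(0,0), D=(11.00,0)
θ=69°: B = A + 3.00·(cos69°, sin69°) = (1.0751, 2.8007)
θ=69°: |BD| = 10.3125
θ=69°: circle(B,7.00) ∩ circle(D,8.00): a=4.4290, h=5.4207
θ=69°:   candidates: C₊=(6.8098,6.8149) cross=55.901; C₋=(3.8654,-3.6191) cross=-55.901
θ=69°:   branch - wants cross < 0 → take C=(3.8654,-3.6191) (cross=-55.901)
θ=69°: ex = (C−B)/|BC| = (0.3986,-0.9171); ey = (0.9171,0.3986)
θ=69°: P = B + 1.73·ex + 0.74·ey = (2.4434,1.5091)
θ=74°: B = A + 3.00·(cos74°, sin74°) = (0.8269, 2.8838)
θ=74°: |BD| = 10.5739
θ=74°: circle(B,7.00) ∩ circle(D,8.00): a=4.5777, h=5.2957
θ=74°:   candidates: C₊=(6.6753,6.7303) cross=55.997; C₋=(3.7868,-3.4597) cross=-55.997
θ=74°:   branch - wants cross < 0 → take C=(3.7868,-3.4597) (cross=-55.997)
θ=74°: ex = (C−B)/|BC| = (0.4228,-0.9062); ey = (0.9062,0.4228)
θ=74°: P = B + 1.73·ex + 0.74·ey = (2.2290,1.6289)
θ=147°: B = A + 3.00·(cos147°, sin147°) = (-2.5160, 1.6339)
θ=147°: |BD| = 13.6144
θ=147°: circle(B,7.00) ∩ circle(D,8.00): a=6.2563, h=3.1398
θ=147°:   candidates: C₊=(4.0719,4.0002) cross=42.747; C₋=(3.3183,-2.2341) cross=-42.747
θ=147°:   branch - wants cross < 0 → take C=(3.3183,-2.2341) (cross=-42.747)
θ=147°: ex = (C−B)/|BC| = (0.8335,-0.5526); ey = (0.5526,0.8335)
θ=147°: P = B + 1.73·ex + 0.74·ey = (-0.6652,1.2947)

θ=69°: 2.44 1.51
θ=74°: 2.23 1.63
θ=147°: -0.67 1.29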